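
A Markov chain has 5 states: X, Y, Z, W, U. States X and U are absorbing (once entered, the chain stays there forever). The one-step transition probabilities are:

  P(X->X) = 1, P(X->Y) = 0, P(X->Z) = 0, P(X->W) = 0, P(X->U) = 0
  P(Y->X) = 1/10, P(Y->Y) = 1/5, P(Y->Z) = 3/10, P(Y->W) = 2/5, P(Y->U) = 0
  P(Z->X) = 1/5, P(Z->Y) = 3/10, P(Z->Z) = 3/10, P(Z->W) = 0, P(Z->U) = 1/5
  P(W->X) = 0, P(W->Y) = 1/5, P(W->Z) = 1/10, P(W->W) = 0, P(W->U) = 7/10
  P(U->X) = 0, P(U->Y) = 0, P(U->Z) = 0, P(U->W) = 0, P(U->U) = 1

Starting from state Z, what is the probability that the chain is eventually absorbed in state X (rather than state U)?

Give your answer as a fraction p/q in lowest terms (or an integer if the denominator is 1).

Let a_i = P(absorbed in X | start in state i).
Boundary conditions: a_X = 1, a_U = 0.
For each transient state i, a_i = sum_j P(i->j) * a_j:
  a_Y = 1/10*a_X + 1/5*a_Y + 3/10*a_Z + 2/5*a_W + 0*a_U
  a_Z = 1/5*a_X + 3/10*a_Y + 3/10*a_Z + 0*a_W + 1/5*a_U
  a_W = 0*a_X + 1/5*a_Y + 1/10*a_Z + 0*a_W + 7/10*a_U

Substituting a_X = 1 and a_U = 0, rearrange to (I - Q) a = r where r[i] = P(i -> X):
  [4/5, -3/10, -2/5] . (a_Y, a_Z, a_W) = 1/10
  [-3/10, 7/10, 0] . (a_Y, a_Z, a_W) = 1/5
  [-1/5, -1/10, 1] . (a_Y, a_Z, a_W) = 0

Solving yields:
  a_Y = 23/67
  a_Z = 29/67
  a_W = 15/134

Starting state is Z, so the absorption probability is a_Z = 29/67.

Answer: 29/67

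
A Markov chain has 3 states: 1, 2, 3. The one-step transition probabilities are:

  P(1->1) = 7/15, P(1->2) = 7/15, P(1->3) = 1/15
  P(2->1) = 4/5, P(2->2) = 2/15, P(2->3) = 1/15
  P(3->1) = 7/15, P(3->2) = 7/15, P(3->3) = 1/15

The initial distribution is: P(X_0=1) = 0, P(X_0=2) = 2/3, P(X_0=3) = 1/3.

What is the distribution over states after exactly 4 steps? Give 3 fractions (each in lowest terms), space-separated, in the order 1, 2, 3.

Answer: 704/1215 86/243 1/15

Derivation:
Propagating the distribution step by step (d_{t+1} = d_t * P):
d_0 = (1=0, 2=2/3, 3=1/3)
  d_1[1] = 0*7/15 + 2/3*4/5 + 1/3*7/15 = 31/45
  d_1[2] = 0*7/15 + 2/3*2/15 + 1/3*7/15 = 11/45
  d_1[3] = 0*1/15 + 2/3*1/15 + 1/3*1/15 = 1/15
d_1 = (1=31/45, 2=11/45, 3=1/15)
  d_2[1] = 31/45*7/15 + 11/45*4/5 + 1/15*7/15 = 74/135
  d_2[2] = 31/45*7/15 + 11/45*2/15 + 1/15*7/15 = 52/135
  d_2[3] = 31/45*1/15 + 11/45*1/15 + 1/15*1/15 = 1/15
d_2 = (1=74/135, 2=52/135, 3=1/15)
  d_3[1] = 74/135*7/15 + 52/135*4/5 + 1/15*7/15 = 241/405
  d_3[2] = 74/135*7/15 + 52/135*2/15 + 1/15*7/15 = 137/405
  d_3[3] = 74/135*1/15 + 52/135*1/15 + 1/15*1/15 = 1/15
d_3 = (1=241/405, 2=137/405, 3=1/15)
  d_4[1] = 241/405*7/15 + 137/405*4/5 + 1/15*7/15 = 704/1215
  d_4[2] = 241/405*7/15 + 137/405*2/15 + 1/15*7/15 = 86/243
  d_4[3] = 241/405*1/15 + 137/405*1/15 + 1/15*1/15 = 1/15
d_4 = (1=704/1215, 2=86/243, 3=1/15)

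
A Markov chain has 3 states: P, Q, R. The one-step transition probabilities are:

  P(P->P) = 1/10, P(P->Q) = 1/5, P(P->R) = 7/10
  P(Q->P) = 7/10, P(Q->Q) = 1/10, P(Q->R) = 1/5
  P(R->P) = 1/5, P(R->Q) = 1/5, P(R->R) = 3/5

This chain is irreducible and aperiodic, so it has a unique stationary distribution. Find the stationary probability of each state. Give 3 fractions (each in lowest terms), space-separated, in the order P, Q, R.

The stationary distribution satisfies pi = pi * P, i.e.:
  pi_P = 1/10*pi_P + 7/10*pi_Q + 1/5*pi_R
  pi_Q = 1/5*pi_P + 1/10*pi_Q + 1/5*pi_R
  pi_R = 7/10*pi_P + 1/5*pi_Q + 3/5*pi_R
with normalization: pi_P + pi_Q + pi_R = 1.

Using the first 2 balance equations plus normalization, the linear system A*pi = b is:
  [-9/10, 7/10, 1/5] . pi = 0
  [1/5, -9/10, 1/5] . pi = 0
  [1, 1, 1] . pi = 1

Solving yields:
  pi_P = 32/121
  pi_Q = 2/11
  pi_R = 67/121

Verification (pi * P):
  32/121*1/10 + 2/11*7/10 + 67/121*1/5 = 32/121 = pi_P  (ok)
  32/121*1/5 + 2/11*1/10 + 67/121*1/5 = 2/11 = pi_Q  (ok)
  32/121*7/10 + 2/11*1/5 + 67/121*3/5 = 67/121 = pi_R  (ok)

Answer: 32/121 2/11 67/121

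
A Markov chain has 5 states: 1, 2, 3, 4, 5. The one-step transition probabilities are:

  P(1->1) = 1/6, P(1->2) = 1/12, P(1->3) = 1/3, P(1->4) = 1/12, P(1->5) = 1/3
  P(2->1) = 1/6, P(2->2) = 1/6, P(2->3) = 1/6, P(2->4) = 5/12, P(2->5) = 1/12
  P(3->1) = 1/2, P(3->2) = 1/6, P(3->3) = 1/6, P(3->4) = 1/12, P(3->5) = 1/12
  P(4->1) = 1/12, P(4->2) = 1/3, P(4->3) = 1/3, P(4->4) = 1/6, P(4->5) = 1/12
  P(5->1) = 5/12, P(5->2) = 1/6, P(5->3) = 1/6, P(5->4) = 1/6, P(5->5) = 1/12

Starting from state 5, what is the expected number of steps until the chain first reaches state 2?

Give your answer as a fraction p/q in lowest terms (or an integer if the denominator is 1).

Let h_i = expected steps to first reach 2 from state i.
Boundary: h_2 = 0.
First-step equations for the other states:
  h_1 = 1 + 1/6*h_1 + 1/12*h_2 + 1/3*h_3 + 1/12*h_4 + 1/3*h_5
  h_3 = 1 + 1/2*h_1 + 1/6*h_2 + 1/6*h_3 + 1/12*h_4 + 1/12*h_5
  h_4 = 1 + 1/12*h_1 + 1/3*h_2 + 1/3*h_3 + 1/6*h_4 + 1/12*h_5
  h_5 = 1 + 5/12*h_1 + 1/6*h_2 + 1/6*h_3 + 1/6*h_4 + 1/12*h_5

Substituting h_2 = 0 and rearranging gives the linear system (I - Q) h = 1:
  [5/6, -1/3, -1/12, -1/3] . (h_1, h_3, h_4, h_5) = 1
  [-1/2, 5/6, -1/12, -1/12] . (h_1, h_3, h_4, h_5) = 1
  [-1/12, -1/3, 5/6, -1/12] . (h_1, h_3, h_4, h_5) = 1
  [-5/12, -1/6, -1/6, 11/12] . (h_1, h_3, h_4, h_5) = 1

Solving yields:
  h_1 = 4572/677
  h_3 = 4320/677
  h_4 = 3420/677
  h_5 = 4224/677

Starting state is 5, so the expected hitting time is h_5 = 4224/677.

Answer: 4224/677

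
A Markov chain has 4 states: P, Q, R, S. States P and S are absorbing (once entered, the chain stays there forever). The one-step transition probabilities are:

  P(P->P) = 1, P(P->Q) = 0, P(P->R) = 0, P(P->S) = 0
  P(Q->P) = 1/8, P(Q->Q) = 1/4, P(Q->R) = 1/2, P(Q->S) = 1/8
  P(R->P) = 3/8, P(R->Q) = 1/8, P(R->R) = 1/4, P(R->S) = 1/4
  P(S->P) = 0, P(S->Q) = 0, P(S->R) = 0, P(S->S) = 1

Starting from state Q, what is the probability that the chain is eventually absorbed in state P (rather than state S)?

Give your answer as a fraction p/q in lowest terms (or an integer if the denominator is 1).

Answer: 9/16

Derivation:
Let a_i = P(absorbed in P | start in state i).
Boundary conditions: a_P = 1, a_S = 0.
For each transient state i, a_i = sum_j P(i->j) * a_j:
  a_Q = 1/8*a_P + 1/4*a_Q + 1/2*a_R + 1/8*a_S
  a_R = 3/8*a_P + 1/8*a_Q + 1/4*a_R + 1/4*a_S

Substituting a_P = 1 and a_S = 0, rearrange to (I - Q) a = r where r[i] = P(i -> P):
  [3/4, -1/2] . (a_Q, a_R) = 1/8
  [-1/8, 3/4] . (a_Q, a_R) = 3/8

Solving yields:
  a_Q = 9/16
  a_R = 19/32

Starting state is Q, so the absorption probability is a_Q = 9/16.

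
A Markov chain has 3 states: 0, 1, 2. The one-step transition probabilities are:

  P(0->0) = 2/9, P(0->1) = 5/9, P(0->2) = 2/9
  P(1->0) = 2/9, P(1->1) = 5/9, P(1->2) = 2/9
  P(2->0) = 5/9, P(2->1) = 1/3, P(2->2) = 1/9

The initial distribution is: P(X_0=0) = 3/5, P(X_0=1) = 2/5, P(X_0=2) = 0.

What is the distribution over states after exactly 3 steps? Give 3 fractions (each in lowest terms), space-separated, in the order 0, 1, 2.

Propagating the distribution step by step (d_{t+1} = d_t * P):
d_0 = (0=3/5, 1=2/5, 2=0)
  d_1[0] = 3/5*2/9 + 2/5*2/9 + 0*5/9 = 2/9
  d_1[1] = 3/5*5/9 + 2/5*5/9 + 0*1/3 = 5/9
  d_1[2] = 3/5*2/9 + 2/5*2/9 + 0*1/9 = 2/9
d_1 = (0=2/9, 1=5/9, 2=2/9)
  d_2[0] = 2/9*2/9 + 5/9*2/9 + 2/9*5/9 = 8/27
  d_2[1] = 2/9*5/9 + 5/9*5/9 + 2/9*1/3 = 41/81
  d_2[2] = 2/9*2/9 + 5/9*2/9 + 2/9*1/9 = 16/81
d_2 = (0=8/27, 1=41/81, 2=16/81)
  d_3[0] = 8/27*2/9 + 41/81*2/9 + 16/81*5/9 = 70/243
  d_3[1] = 8/27*5/9 + 41/81*5/9 + 16/81*1/3 = 373/729
  d_3[2] = 8/27*2/9 + 41/81*2/9 + 16/81*1/9 = 146/729
d_3 = (0=70/243, 1=373/729, 2=146/729)

Answer: 70/243 373/729 146/729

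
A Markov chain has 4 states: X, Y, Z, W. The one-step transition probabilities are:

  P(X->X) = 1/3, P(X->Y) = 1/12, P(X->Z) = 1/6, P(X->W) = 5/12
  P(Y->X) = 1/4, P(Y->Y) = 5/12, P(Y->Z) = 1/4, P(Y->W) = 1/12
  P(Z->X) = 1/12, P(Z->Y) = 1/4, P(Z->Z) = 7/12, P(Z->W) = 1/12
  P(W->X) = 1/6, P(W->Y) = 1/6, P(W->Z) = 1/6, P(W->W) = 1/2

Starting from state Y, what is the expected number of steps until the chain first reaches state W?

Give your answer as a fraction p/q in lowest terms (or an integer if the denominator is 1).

Let h_i = expected steps to first reach W from state i.
Boundary: h_W = 0.
First-step equations for the other states:
  h_X = 1 + 1/3*h_X + 1/12*h_Y + 1/6*h_Z + 5/12*h_W
  h_Y = 1 + 1/4*h_X + 5/12*h_Y + 1/4*h_Z + 1/12*h_W
  h_Z = 1 + 1/12*h_X + 1/4*h_Y + 7/12*h_Z + 1/12*h_W

Substituting h_W = 0 and rearranging gives the linear system (I - Q) h = 1:
  [2/3, -1/12, -1/6] . (h_X, h_Y, h_Z) = 1
  [-1/4, 7/12, -1/4] . (h_X, h_Y, h_Z) = 1
  [-1/12, -1/4, 5/12] . (h_X, h_Y, h_Z) = 1

Solving yields:
  h_X = 324/79
  h_Y = 516/79
  h_Z = 564/79

Starting state is Y, so the expected hitting time is h_Y = 516/79.

Answer: 516/79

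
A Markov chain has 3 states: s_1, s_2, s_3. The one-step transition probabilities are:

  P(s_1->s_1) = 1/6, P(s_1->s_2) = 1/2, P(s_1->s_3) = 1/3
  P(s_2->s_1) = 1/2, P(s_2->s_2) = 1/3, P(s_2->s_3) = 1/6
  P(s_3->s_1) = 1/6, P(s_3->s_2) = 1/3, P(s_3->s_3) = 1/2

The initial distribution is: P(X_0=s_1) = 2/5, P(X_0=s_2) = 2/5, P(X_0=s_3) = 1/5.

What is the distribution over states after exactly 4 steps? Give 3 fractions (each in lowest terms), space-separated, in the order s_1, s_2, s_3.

Propagating the distribution step by step (d_{t+1} = d_t * P):
d_0 = (s_1=2/5, s_2=2/5, s_3=1/5)
  d_1[s_1] = 2/5*1/6 + 2/5*1/2 + 1/5*1/6 = 3/10
  d_1[s_2] = 2/5*1/2 + 2/5*1/3 + 1/5*1/3 = 2/5
  d_1[s_3] = 2/5*1/3 + 2/5*1/6 + 1/5*1/2 = 3/10
d_1 = (s_1=3/10, s_2=2/5, s_3=3/10)
  d_2[s_1] = 3/10*1/6 + 2/5*1/2 + 3/10*1/6 = 3/10
  d_2[s_2] = 3/10*1/2 + 2/5*1/3 + 3/10*1/3 = 23/60
  d_2[s_3] = 3/10*1/3 + 2/5*1/6 + 3/10*1/2 = 19/60
d_2 = (s_1=3/10, s_2=23/60, s_3=19/60)
  d_3[s_1] = 3/10*1/6 + 23/60*1/2 + 19/60*1/6 = 53/180
  d_3[s_2] = 3/10*1/2 + 23/60*1/3 + 19/60*1/3 = 23/60
  d_3[s_3] = 3/10*1/3 + 23/60*1/6 + 19/60*1/2 = 29/90
d_3 = (s_1=53/180, s_2=23/60, s_3=29/90)
  d_4[s_1] = 53/180*1/6 + 23/60*1/2 + 29/90*1/6 = 53/180
  d_4[s_2] = 53/180*1/2 + 23/60*1/3 + 29/90*1/3 = 413/1080
  d_4[s_3] = 53/180*1/3 + 23/60*1/6 + 29/90*1/2 = 349/1080
d_4 = (s_1=53/180, s_2=413/1080, s_3=349/1080)

Answer: 53/180 413/1080 349/1080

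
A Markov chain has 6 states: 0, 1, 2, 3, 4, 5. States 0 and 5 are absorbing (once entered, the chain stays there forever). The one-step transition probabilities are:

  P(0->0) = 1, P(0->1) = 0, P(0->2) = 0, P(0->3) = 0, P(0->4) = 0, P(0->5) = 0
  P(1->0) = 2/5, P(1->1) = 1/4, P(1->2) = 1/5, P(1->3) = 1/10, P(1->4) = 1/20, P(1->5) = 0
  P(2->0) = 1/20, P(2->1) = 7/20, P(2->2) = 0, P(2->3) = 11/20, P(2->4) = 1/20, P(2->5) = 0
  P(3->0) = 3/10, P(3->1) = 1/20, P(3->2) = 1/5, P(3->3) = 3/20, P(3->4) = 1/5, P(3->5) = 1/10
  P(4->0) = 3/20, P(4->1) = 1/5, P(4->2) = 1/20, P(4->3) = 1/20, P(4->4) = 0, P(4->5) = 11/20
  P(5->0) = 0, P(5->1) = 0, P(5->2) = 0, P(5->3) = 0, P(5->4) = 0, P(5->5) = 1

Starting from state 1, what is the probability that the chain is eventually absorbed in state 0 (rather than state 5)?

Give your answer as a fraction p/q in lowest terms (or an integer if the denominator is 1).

Let a_i = P(absorbed in 0 | start in state i).
Boundary conditions: a_0 = 1, a_5 = 0.
For each transient state i, a_i = sum_j P(i->j) * a_j:
  a_1 = 2/5*a_0 + 1/4*a_1 + 1/5*a_2 + 1/10*a_3 + 1/20*a_4 + 0*a_5
  a_2 = 1/20*a_0 + 7/20*a_1 + 0*a_2 + 11/20*a_3 + 1/20*a_4 + 0*a_5
  a_3 = 3/10*a_0 + 1/20*a_1 + 1/5*a_2 + 3/20*a_3 + 1/5*a_4 + 1/10*a_5
  a_4 = 3/20*a_0 + 1/5*a_1 + 1/20*a_2 + 1/20*a_3 + 0*a_4 + 11/20*a_5

Substituting a_0 = 1 and a_5 = 0, rearrange to (I - Q) a = r where r[i] = P(i -> 0):
  [3/4, -1/5, -1/10, -1/20] . (a_1, a_2, a_3, a_4) = 2/5
  [-7/20, 1, -11/20, -1/20] . (a_1, a_2, a_3, a_4) = 1/20
  [-1/20, -1/5, 17/20, -1/5] . (a_1, a_2, a_3, a_4) = 3/10
  [-1/5, -1/20, -1/20, 1] . (a_1, a_2, a_3, a_4) = 3/20

Solving yields:
  a_1 = 20045/23783
  a_2 = 17376/23783
  a_3 = 15835/23783
  a_4 = 9237/23783

Starting state is 1, so the absorption probability is a_1 = 20045/23783.

Answer: 20045/23783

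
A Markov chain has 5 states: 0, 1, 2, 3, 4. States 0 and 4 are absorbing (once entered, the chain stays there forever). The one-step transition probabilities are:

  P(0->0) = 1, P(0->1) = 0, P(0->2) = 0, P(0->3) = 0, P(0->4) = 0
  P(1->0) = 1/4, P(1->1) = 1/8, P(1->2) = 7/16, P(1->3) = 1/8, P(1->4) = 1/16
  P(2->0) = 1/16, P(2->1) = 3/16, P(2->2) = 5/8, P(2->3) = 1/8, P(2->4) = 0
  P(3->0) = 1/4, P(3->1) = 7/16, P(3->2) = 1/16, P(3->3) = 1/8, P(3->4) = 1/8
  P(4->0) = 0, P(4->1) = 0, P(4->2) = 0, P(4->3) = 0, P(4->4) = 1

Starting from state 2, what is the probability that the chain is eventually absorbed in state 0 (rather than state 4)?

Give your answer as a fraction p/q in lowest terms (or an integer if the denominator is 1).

Answer: 271/333

Derivation:
Let a_i = P(absorbed in 0 | start in state i).
Boundary conditions: a_0 = 1, a_4 = 0.
For each transient state i, a_i = sum_j P(i->j) * a_j:
  a_1 = 1/4*a_0 + 1/8*a_1 + 7/16*a_2 + 1/8*a_3 + 1/16*a_4
  a_2 = 1/16*a_0 + 3/16*a_1 + 5/8*a_2 + 1/8*a_3 + 0*a_4
  a_3 = 1/4*a_0 + 7/16*a_1 + 1/16*a_2 + 1/8*a_3 + 1/8*a_4

Substituting a_0 = 1 and a_4 = 0, rearrange to (I - Q) a = r where r[i] = P(i -> 0):
  [7/8, -7/16, -1/8] . (a_1, a_2, a_3) = 1/4
  [-3/16, 3/8, -1/8] . (a_1, a_2, a_3) = 1/16
  [-7/16, -1/16, 7/8] . (a_1, a_2, a_3) = 1/4

Solving yields:
  a_1 = 266/333
  a_2 = 271/333
  a_3 = 55/74

Starting state is 2, so the absorption probability is a_2 = 271/333.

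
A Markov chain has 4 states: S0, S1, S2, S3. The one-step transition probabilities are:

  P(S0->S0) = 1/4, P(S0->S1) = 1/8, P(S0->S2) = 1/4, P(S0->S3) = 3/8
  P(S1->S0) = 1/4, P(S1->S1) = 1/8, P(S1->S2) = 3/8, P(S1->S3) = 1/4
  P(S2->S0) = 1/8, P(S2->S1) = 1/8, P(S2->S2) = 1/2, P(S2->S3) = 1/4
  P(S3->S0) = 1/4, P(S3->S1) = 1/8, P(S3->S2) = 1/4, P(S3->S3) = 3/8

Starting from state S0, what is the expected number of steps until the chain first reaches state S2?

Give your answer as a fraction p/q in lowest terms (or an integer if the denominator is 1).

Answer: 64/17

Derivation:
Let h_i = expected steps to first reach S2 from state i.
Boundary: h_S2 = 0.
First-step equations for the other states:
  h_S0 = 1 + 1/4*h_S0 + 1/8*h_S1 + 1/4*h_S2 + 3/8*h_S3
  h_S1 = 1 + 1/4*h_S0 + 1/8*h_S1 + 3/8*h_S2 + 1/4*h_S3
  h_S3 = 1 + 1/4*h_S0 + 1/8*h_S1 + 1/4*h_S2 + 3/8*h_S3

Substituting h_S2 = 0 and rearranging gives the linear system (I - Q) h = 1:
  [3/4, -1/8, -3/8] . (h_S0, h_S1, h_S3) = 1
  [-1/4, 7/8, -1/4] . (h_S0, h_S1, h_S3) = 1
  [-1/4, -1/8, 5/8] . (h_S0, h_S1, h_S3) = 1

Solving yields:
  h_S0 = 64/17
  h_S1 = 56/17
  h_S3 = 64/17

Starting state is S0, so the expected hitting time is h_S0 = 64/17.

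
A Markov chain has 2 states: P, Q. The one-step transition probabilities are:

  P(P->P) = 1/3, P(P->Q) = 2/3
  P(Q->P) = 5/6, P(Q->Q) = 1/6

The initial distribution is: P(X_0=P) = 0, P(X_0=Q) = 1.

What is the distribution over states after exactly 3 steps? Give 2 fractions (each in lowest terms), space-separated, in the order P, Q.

Propagating the distribution step by step (d_{t+1} = d_t * P):
d_0 = (P=0, Q=1)
  d_1[P] = 0*1/3 + 1*5/6 = 5/6
  d_1[Q] = 0*2/3 + 1*1/6 = 1/6
d_1 = (P=5/6, Q=1/6)
  d_2[P] = 5/6*1/3 + 1/6*5/6 = 5/12
  d_2[Q] = 5/6*2/3 + 1/6*1/6 = 7/12
d_2 = (P=5/12, Q=7/12)
  d_3[P] = 5/12*1/3 + 7/12*5/6 = 5/8
  d_3[Q] = 5/12*2/3 + 7/12*1/6 = 3/8
d_3 = (P=5/8, Q=3/8)

Answer: 5/8 3/8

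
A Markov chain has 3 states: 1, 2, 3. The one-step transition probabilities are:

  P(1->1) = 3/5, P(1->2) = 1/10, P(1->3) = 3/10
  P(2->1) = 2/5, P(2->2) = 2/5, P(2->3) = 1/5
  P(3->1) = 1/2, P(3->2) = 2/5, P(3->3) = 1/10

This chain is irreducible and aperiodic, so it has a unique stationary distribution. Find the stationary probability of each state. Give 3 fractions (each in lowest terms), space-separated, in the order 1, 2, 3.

Answer: 46/87 7/29 20/87

Derivation:
The stationary distribution satisfies pi = pi * P, i.e.:
  pi_1 = 3/5*pi_1 + 2/5*pi_2 + 1/2*pi_3
  pi_2 = 1/10*pi_1 + 2/5*pi_2 + 2/5*pi_3
  pi_3 = 3/10*pi_1 + 1/5*pi_2 + 1/10*pi_3
with normalization: pi_1 + pi_2 + pi_3 = 1.

Using the first 2 balance equations plus normalization, the linear system A*pi = b is:
  [-2/5, 2/5, 1/2] . pi = 0
  [1/10, -3/5, 2/5] . pi = 0
  [1, 1, 1] . pi = 1

Solving yields:
  pi_1 = 46/87
  pi_2 = 7/29
  pi_3 = 20/87

Verification (pi * P):
  46/87*3/5 + 7/29*2/5 + 20/87*1/2 = 46/87 = pi_1  (ok)
  46/87*1/10 + 7/29*2/5 + 20/87*2/5 = 7/29 = pi_2  (ok)
  46/87*3/10 + 7/29*1/5 + 20/87*1/10 = 20/87 = pi_3  (ok)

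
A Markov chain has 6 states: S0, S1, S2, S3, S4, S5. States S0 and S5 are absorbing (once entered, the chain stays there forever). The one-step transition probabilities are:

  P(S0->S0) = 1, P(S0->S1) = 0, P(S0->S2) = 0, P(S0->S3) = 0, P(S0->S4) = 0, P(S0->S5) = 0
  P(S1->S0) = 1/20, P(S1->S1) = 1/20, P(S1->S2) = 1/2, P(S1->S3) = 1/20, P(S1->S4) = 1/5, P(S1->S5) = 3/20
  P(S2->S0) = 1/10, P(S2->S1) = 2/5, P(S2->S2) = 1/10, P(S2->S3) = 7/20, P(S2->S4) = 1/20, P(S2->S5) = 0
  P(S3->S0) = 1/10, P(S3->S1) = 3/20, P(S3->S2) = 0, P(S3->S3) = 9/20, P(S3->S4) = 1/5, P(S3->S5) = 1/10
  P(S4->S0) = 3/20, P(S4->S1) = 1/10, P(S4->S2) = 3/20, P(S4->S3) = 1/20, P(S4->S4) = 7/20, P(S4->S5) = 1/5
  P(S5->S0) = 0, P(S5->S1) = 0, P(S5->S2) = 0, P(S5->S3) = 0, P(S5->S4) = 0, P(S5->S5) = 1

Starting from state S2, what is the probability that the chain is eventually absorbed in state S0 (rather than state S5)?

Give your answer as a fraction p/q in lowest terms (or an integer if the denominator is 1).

Answer: 6866/13307

Derivation:
Let a_i = P(absorbed in S0 | start in state i).
Boundary conditions: a_S0 = 1, a_S5 = 0.
For each transient state i, a_i = sum_j P(i->j) * a_j:
  a_S1 = 1/20*a_S0 + 1/20*a_S1 + 1/2*a_S2 + 1/20*a_S3 + 1/5*a_S4 + 3/20*a_S5
  a_S2 = 1/10*a_S0 + 2/5*a_S1 + 1/10*a_S2 + 7/20*a_S3 + 1/20*a_S4 + 0*a_S5
  a_S3 = 1/10*a_S0 + 3/20*a_S1 + 0*a_S2 + 9/20*a_S3 + 1/5*a_S4 + 1/10*a_S5
  a_S4 = 3/20*a_S0 + 1/10*a_S1 + 3/20*a_S2 + 1/20*a_S3 + 7/20*a_S4 + 1/5*a_S5

Substituting a_S0 = 1 and a_S5 = 0, rearrange to (I - Q) a = r where r[i] = P(i -> S0):
  [19/20, -1/2, -1/20, -1/5] . (a_S1, a_S2, a_S3, a_S4) = 1/20
  [-2/5, 9/10, -7/20, -1/20] . (a_S1, a_S2, a_S3, a_S4) = 1/10
  [-3/20, 0, 11/20, -1/5] . (a_S1, a_S2, a_S3, a_S4) = 1/10
  [-1/10, -3/20, -1/20, 13/20] . (a_S1, a_S2, a_S3, a_S4) = 3/20

Solving yields:
  a_S1 = 11829/26614
  a_S2 = 6866/13307
  a_S3 = 12461/26614
  a_S4 = 1727/3802

Starting state is S2, so the absorption probability is a_S2 = 6866/13307.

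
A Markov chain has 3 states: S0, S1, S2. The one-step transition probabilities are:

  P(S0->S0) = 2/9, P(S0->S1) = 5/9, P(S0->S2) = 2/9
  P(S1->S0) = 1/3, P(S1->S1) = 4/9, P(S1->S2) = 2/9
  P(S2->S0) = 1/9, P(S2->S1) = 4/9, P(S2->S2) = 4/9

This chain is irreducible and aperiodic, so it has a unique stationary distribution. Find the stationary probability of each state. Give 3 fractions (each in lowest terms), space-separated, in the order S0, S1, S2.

Answer: 17/70 33/70 2/7

Derivation:
The stationary distribution satisfies pi = pi * P, i.e.:
  pi_S0 = 2/9*pi_S0 + 1/3*pi_S1 + 1/9*pi_S2
  pi_S1 = 5/9*pi_S0 + 4/9*pi_S1 + 4/9*pi_S2
  pi_S2 = 2/9*pi_S0 + 2/9*pi_S1 + 4/9*pi_S2
with normalization: pi_S0 + pi_S1 + pi_S2 = 1.

Using the first 2 balance equations plus normalization, the linear system A*pi = b is:
  [-7/9, 1/3, 1/9] . pi = 0
  [5/9, -5/9, 4/9] . pi = 0
  [1, 1, 1] . pi = 1

Solving yields:
  pi_S0 = 17/70
  pi_S1 = 33/70
  pi_S2 = 2/7

Verification (pi * P):
  17/70*2/9 + 33/70*1/3 + 2/7*1/9 = 17/70 = pi_S0  (ok)
  17/70*5/9 + 33/70*4/9 + 2/7*4/9 = 33/70 = pi_S1  (ok)
  17/70*2/9 + 33/70*2/9 + 2/7*4/9 = 2/7 = pi_S2  (ok)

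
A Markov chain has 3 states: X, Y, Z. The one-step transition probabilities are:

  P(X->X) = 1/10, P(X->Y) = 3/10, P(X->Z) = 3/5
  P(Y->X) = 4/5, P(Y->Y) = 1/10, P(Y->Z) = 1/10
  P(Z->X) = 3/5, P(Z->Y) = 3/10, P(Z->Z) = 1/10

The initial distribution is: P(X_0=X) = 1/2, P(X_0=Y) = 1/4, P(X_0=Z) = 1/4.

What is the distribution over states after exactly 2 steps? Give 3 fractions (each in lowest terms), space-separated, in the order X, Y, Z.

Answer: 9/20 1/4 3/10

Derivation:
Propagating the distribution step by step (d_{t+1} = d_t * P):
d_0 = (X=1/2, Y=1/4, Z=1/4)
  d_1[X] = 1/2*1/10 + 1/4*4/5 + 1/4*3/5 = 2/5
  d_1[Y] = 1/2*3/10 + 1/4*1/10 + 1/4*3/10 = 1/4
  d_1[Z] = 1/2*3/5 + 1/4*1/10 + 1/4*1/10 = 7/20
d_1 = (X=2/5, Y=1/4, Z=7/20)
  d_2[X] = 2/5*1/10 + 1/4*4/5 + 7/20*3/5 = 9/20
  d_2[Y] = 2/5*3/10 + 1/4*1/10 + 7/20*3/10 = 1/4
  d_2[Z] = 2/5*3/5 + 1/4*1/10 + 7/20*1/10 = 3/10
d_2 = (X=9/20, Y=1/4, Z=3/10)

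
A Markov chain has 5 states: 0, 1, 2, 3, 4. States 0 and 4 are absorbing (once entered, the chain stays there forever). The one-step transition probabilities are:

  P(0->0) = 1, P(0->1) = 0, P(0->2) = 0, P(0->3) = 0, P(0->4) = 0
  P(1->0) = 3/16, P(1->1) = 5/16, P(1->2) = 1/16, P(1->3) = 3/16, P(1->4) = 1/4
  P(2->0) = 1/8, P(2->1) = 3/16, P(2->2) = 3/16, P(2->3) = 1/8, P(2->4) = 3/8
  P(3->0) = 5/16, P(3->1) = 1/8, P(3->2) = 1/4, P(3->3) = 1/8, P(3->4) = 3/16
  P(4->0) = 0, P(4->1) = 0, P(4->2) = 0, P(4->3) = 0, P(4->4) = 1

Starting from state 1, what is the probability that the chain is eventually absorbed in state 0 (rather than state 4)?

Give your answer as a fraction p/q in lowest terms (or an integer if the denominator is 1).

Let a_i = P(absorbed in 0 | start in state i).
Boundary conditions: a_0 = 1, a_4 = 0.
For each transient state i, a_i = sum_j P(i->j) * a_j:
  a_1 = 3/16*a_0 + 5/16*a_1 + 1/16*a_2 + 3/16*a_3 + 1/4*a_4
  a_2 = 1/8*a_0 + 3/16*a_1 + 3/16*a_2 + 1/8*a_3 + 3/8*a_4
  a_3 = 5/16*a_0 + 1/8*a_1 + 1/4*a_2 + 1/8*a_3 + 3/16*a_4

Substituting a_0 = 1 and a_4 = 0, rearrange to (I - Q) a = r where r[i] = P(i -> 0):
  [11/16, -1/16, -3/16] . (a_1, a_2, a_3) = 3/16
  [-3/16, 13/16, -1/8] . (a_1, a_2, a_3) = 1/8
  [-1/8, -1/4, 7/8] . (a_1, a_2, a_3) = 5/16

Solving yields:
  a_1 = 779/1754
  a_2 = 589/1754
  a_3 = 453/877

Starting state is 1, so the absorption probability is a_1 = 779/1754.

Answer: 779/1754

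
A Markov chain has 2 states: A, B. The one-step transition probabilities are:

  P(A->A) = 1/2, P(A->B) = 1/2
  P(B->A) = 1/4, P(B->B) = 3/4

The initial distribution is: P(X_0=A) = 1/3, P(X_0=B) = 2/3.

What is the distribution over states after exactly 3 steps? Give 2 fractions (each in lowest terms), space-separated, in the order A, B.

Propagating the distribution step by step (d_{t+1} = d_t * P):
d_0 = (A=1/3, B=2/3)
  d_1[A] = 1/3*1/2 + 2/3*1/4 = 1/3
  d_1[B] = 1/3*1/2 + 2/3*3/4 = 2/3
d_1 = (A=1/3, B=2/3)
  d_2[A] = 1/3*1/2 + 2/3*1/4 = 1/3
  d_2[B] = 1/3*1/2 + 2/3*3/4 = 2/3
d_2 = (A=1/3, B=2/3)
  d_3[A] = 1/3*1/2 + 2/3*1/4 = 1/3
  d_3[B] = 1/3*1/2 + 2/3*3/4 = 2/3
d_3 = (A=1/3, B=2/3)

Answer: 1/3 2/3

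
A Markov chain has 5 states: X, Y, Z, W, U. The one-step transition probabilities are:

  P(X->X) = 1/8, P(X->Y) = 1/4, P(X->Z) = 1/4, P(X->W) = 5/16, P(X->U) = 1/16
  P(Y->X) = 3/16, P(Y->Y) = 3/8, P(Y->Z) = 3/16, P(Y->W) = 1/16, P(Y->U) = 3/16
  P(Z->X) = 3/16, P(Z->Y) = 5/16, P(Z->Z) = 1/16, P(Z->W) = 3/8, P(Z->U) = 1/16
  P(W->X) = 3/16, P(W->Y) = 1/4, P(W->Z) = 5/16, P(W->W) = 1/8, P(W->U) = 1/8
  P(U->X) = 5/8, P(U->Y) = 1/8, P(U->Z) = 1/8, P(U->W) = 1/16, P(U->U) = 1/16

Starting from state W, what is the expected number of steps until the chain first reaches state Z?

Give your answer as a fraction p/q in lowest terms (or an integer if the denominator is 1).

Let h_i = expected steps to first reach Z from state i.
Boundary: h_Z = 0.
First-step equations for the other states:
  h_X = 1 + 1/8*h_X + 1/4*h_Y + 1/4*h_Z + 5/16*h_W + 1/16*h_U
  h_Y = 1 + 3/16*h_X + 3/8*h_Y + 3/16*h_Z + 1/16*h_W + 3/16*h_U
  h_W = 1 + 3/16*h_X + 1/4*h_Y + 5/16*h_Z + 1/8*h_W + 1/8*h_U
  h_U = 1 + 5/8*h_X + 1/8*h_Y + 1/8*h_Z + 1/16*h_W + 1/16*h_U

Substituting h_Z = 0 and rearranging gives the linear system (I - Q) h = 1:
  [7/8, -1/4, -5/16, -1/16] . (h_X, h_Y, h_W, h_U) = 1
  [-3/16, 5/8, -1/16, -3/16] . (h_X, h_Y, h_W, h_U) = 1
  [-3/16, -1/4, 7/8, -1/8] . (h_X, h_Y, h_W, h_U) = 1
  [-5/8, -1/8, -1/16, 15/16] . (h_X, h_Y, h_W, h_U) = 1

Solving yields:
  h_X = 17520/4049
  h_Y = 19312/4049
  h_W = 16712/4049
  h_U = 19688/4049

Starting state is W, so the expected hitting time is h_W = 16712/4049.

Answer: 16712/4049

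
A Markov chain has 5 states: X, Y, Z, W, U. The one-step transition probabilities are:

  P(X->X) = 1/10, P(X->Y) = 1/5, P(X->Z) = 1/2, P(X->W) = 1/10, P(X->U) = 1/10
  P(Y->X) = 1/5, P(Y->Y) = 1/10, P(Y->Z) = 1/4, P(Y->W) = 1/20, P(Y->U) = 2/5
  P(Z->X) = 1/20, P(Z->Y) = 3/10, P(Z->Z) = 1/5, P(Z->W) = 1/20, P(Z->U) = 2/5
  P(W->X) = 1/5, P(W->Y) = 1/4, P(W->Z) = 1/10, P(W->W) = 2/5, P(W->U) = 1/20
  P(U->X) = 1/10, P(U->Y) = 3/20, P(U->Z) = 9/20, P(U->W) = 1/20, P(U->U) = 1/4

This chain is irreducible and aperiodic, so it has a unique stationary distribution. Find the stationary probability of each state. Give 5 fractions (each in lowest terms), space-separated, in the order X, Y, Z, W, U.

Answer: 200/1767 1535/7657 2362/7657 1967/22971 6713/22971

Derivation:
The stationary distribution satisfies pi = pi * P, i.e.:
  pi_X = 1/10*pi_X + 1/5*pi_Y + 1/20*pi_Z + 1/5*pi_W + 1/10*pi_U
  pi_Y = 1/5*pi_X + 1/10*pi_Y + 3/10*pi_Z + 1/4*pi_W + 3/20*pi_U
  pi_Z = 1/2*pi_X + 1/4*pi_Y + 1/5*pi_Z + 1/10*pi_W + 9/20*pi_U
  pi_W = 1/10*pi_X + 1/20*pi_Y + 1/20*pi_Z + 2/5*pi_W + 1/20*pi_U
  pi_U = 1/10*pi_X + 2/5*pi_Y + 2/5*pi_Z + 1/20*pi_W + 1/4*pi_U
with normalization: pi_X + pi_Y + pi_Z + pi_W + pi_U = 1.

Using the first 4 balance equations plus normalization, the linear system A*pi = b is:
  [-9/10, 1/5, 1/20, 1/5, 1/10] . pi = 0
  [1/5, -9/10, 3/10, 1/4, 3/20] . pi = 0
  [1/2, 1/4, -4/5, 1/10, 9/20] . pi = 0
  [1/10, 1/20, 1/20, -3/5, 1/20] . pi = 0
  [1, 1, 1, 1, 1] . pi = 1

Solving yields:
  pi_X = 200/1767
  pi_Y = 1535/7657
  pi_Z = 2362/7657
  pi_W = 1967/22971
  pi_U = 6713/22971

Verification (pi * P):
  200/1767*1/10 + 1535/7657*1/5 + 2362/7657*1/20 + 1967/22971*1/5 + 6713/22971*1/10 = 200/1767 = pi_X  (ok)
  200/1767*1/5 + 1535/7657*1/10 + 2362/7657*3/10 + 1967/22971*1/4 + 6713/22971*3/20 = 1535/7657 = pi_Y  (ok)
  200/1767*1/2 + 1535/7657*1/4 + 2362/7657*1/5 + 1967/22971*1/10 + 6713/22971*9/20 = 2362/7657 = pi_Z  (ok)
  200/1767*1/10 + 1535/7657*1/20 + 2362/7657*1/20 + 1967/22971*2/5 + 6713/22971*1/20 = 1967/22971 = pi_W  (ok)
  200/1767*1/10 + 1535/7657*2/5 + 2362/7657*2/5 + 1967/22971*1/20 + 6713/22971*1/4 = 6713/22971 = pi_U  (ok)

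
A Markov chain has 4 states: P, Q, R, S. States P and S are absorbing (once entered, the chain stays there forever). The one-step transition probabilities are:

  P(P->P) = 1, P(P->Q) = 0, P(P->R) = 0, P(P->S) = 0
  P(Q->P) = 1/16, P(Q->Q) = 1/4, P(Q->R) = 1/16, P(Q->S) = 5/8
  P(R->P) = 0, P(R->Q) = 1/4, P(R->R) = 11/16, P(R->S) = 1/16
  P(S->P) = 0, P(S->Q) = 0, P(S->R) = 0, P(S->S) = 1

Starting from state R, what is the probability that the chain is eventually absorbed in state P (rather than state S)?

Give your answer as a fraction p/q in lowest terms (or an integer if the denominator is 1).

Answer: 1/14

Derivation:
Let a_i = P(absorbed in P | start in state i).
Boundary conditions: a_P = 1, a_S = 0.
For each transient state i, a_i = sum_j P(i->j) * a_j:
  a_Q = 1/16*a_P + 1/4*a_Q + 1/16*a_R + 5/8*a_S
  a_R = 0*a_P + 1/4*a_Q + 11/16*a_R + 1/16*a_S

Substituting a_P = 1 and a_S = 0, rearrange to (I - Q) a = r where r[i] = P(i -> P):
  [3/4, -1/16] . (a_Q, a_R) = 1/16
  [-1/4, 5/16] . (a_Q, a_R) = 0

Solving yields:
  a_Q = 5/56
  a_R = 1/14

Starting state is R, so the absorption probability is a_R = 1/14.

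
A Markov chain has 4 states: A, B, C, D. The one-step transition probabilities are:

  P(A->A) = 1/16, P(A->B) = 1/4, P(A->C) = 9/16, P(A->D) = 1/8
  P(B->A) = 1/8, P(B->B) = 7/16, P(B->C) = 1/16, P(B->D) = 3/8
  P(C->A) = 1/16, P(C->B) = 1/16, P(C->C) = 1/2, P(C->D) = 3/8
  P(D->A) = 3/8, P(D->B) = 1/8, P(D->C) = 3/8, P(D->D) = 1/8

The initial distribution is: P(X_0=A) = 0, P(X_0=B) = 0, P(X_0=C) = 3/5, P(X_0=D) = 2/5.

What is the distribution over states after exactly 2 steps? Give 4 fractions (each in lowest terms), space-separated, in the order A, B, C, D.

Answer: 197/1280 189/1280 281/640 83/320

Derivation:
Propagating the distribution step by step (d_{t+1} = d_t * P):
d_0 = (A=0, B=0, C=3/5, D=2/5)
  d_1[A] = 0*1/16 + 0*1/8 + 3/5*1/16 + 2/5*3/8 = 3/16
  d_1[B] = 0*1/4 + 0*7/16 + 3/5*1/16 + 2/5*1/8 = 7/80
  d_1[C] = 0*9/16 + 0*1/16 + 3/5*1/2 + 2/5*3/8 = 9/20
  d_1[D] = 0*1/8 + 0*3/8 + 3/5*3/8 + 2/5*1/8 = 11/40
d_1 = (A=3/16, B=7/80, C=9/20, D=11/40)
  d_2[A] = 3/16*1/16 + 7/80*1/8 + 9/20*1/16 + 11/40*3/8 = 197/1280
  d_2[B] = 3/16*1/4 + 7/80*7/16 + 9/20*1/16 + 11/40*1/8 = 189/1280
  d_2[C] = 3/16*9/16 + 7/80*1/16 + 9/20*1/2 + 11/40*3/8 = 281/640
  d_2[D] = 3/16*1/8 + 7/80*3/8 + 9/20*3/8 + 11/40*1/8 = 83/320
d_2 = (A=197/1280, B=189/1280, C=281/640, D=83/320)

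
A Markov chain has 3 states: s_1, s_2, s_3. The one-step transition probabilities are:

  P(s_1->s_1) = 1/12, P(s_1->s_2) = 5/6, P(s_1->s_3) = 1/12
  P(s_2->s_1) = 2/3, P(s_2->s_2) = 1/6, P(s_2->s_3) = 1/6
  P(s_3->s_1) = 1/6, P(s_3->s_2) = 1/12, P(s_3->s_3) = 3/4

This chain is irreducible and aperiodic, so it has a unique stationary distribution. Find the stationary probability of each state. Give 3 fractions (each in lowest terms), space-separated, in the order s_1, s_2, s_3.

Answer: 28/89 31/89 30/89

Derivation:
The stationary distribution satisfies pi = pi * P, i.e.:
  pi_s_1 = 1/12*pi_s_1 + 2/3*pi_s_2 + 1/6*pi_s_3
  pi_s_2 = 5/6*pi_s_1 + 1/6*pi_s_2 + 1/12*pi_s_3
  pi_s_3 = 1/12*pi_s_1 + 1/6*pi_s_2 + 3/4*pi_s_3
with normalization: pi_s_1 + pi_s_2 + pi_s_3 = 1.

Using the first 2 balance equations plus normalization, the linear system A*pi = b is:
  [-11/12, 2/3, 1/6] . pi = 0
  [5/6, -5/6, 1/12] . pi = 0
  [1, 1, 1] . pi = 1

Solving yields:
  pi_s_1 = 28/89
  pi_s_2 = 31/89
  pi_s_3 = 30/89

Verification (pi * P):
  28/89*1/12 + 31/89*2/3 + 30/89*1/6 = 28/89 = pi_s_1  (ok)
  28/89*5/6 + 31/89*1/6 + 30/89*1/12 = 31/89 = pi_s_2  (ok)
  28/89*1/12 + 31/89*1/6 + 30/89*3/4 = 30/89 = pi_s_3  (ok)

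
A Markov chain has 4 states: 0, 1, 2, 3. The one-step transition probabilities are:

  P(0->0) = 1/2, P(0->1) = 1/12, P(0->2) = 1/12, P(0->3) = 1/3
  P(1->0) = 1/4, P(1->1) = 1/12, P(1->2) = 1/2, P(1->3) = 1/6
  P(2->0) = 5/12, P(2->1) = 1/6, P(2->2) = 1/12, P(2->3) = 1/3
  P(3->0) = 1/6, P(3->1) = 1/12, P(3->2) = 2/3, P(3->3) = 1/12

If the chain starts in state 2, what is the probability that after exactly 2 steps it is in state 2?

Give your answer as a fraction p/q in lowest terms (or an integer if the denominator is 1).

Computing P^2 by repeated multiplication:
P^1 =
  0: [1/2, 1/12, 1/12, 1/3]
  1: [1/4, 1/12, 1/2, 1/6]
  2: [5/12, 1/6, 1/12, 1/3]
  3: [1/6, 1/12, 2/3, 1/12]
P^2 =
  0: [13/36, 13/144, 5/16, 17/72]
  1: [55/144, 1/8, 31/144, 5/18]
  2: [49/144, 13/144, 25/72, 2/9]
  3: [19/48, 5/36, 1/6, 43/144]

(P^2)[2 -> 2] = 25/72

Answer: 25/72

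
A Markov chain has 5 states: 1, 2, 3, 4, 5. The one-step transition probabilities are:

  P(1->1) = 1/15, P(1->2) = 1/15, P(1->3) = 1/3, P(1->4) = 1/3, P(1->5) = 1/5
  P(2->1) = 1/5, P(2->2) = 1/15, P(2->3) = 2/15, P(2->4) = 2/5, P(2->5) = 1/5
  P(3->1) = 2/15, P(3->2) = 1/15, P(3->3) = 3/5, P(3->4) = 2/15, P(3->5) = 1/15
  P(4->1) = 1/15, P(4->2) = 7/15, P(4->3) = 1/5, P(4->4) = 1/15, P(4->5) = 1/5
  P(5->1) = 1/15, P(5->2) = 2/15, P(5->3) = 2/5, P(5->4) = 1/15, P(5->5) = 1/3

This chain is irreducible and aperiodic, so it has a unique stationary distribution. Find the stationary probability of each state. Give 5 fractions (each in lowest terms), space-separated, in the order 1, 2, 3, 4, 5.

Answer: 4383/38849 5706/38849 15484/38849 6693/38849 6583/38849

Derivation:
The stationary distribution satisfies pi = pi * P, i.e.:
  pi_1 = 1/15*pi_1 + 1/5*pi_2 + 2/15*pi_3 + 1/15*pi_4 + 1/15*pi_5
  pi_2 = 1/15*pi_1 + 1/15*pi_2 + 1/15*pi_3 + 7/15*pi_4 + 2/15*pi_5
  pi_3 = 1/3*pi_1 + 2/15*pi_2 + 3/5*pi_3 + 1/5*pi_4 + 2/5*pi_5
  pi_4 = 1/3*pi_1 + 2/5*pi_2 + 2/15*pi_3 + 1/15*pi_4 + 1/15*pi_5
  pi_5 = 1/5*pi_1 + 1/5*pi_2 + 1/15*pi_3 + 1/5*pi_4 + 1/3*pi_5
with normalization: pi_1 + pi_2 + pi_3 + pi_4 + pi_5 = 1.

Using the first 4 balance equations plus normalization, the linear system A*pi = b is:
  [-14/15, 1/5, 2/15, 1/15, 1/15] . pi = 0
  [1/15, -14/15, 1/15, 7/15, 2/15] . pi = 0
  [1/3, 2/15, -2/5, 1/5, 2/5] . pi = 0
  [1/3, 2/5, 2/15, -14/15, 1/15] . pi = 0
  [1, 1, 1, 1, 1] . pi = 1

Solving yields:
  pi_1 = 4383/38849
  pi_2 = 5706/38849
  pi_3 = 15484/38849
  pi_4 = 6693/38849
  pi_5 = 6583/38849

Verification (pi * P):
  4383/38849*1/15 + 5706/38849*1/5 + 15484/38849*2/15 + 6693/38849*1/15 + 6583/38849*1/15 = 4383/38849 = pi_1  (ok)
  4383/38849*1/15 + 5706/38849*1/15 + 15484/38849*1/15 + 6693/38849*7/15 + 6583/38849*2/15 = 5706/38849 = pi_2  (ok)
  4383/38849*1/3 + 5706/38849*2/15 + 15484/38849*3/5 + 6693/38849*1/5 + 6583/38849*2/5 = 15484/38849 = pi_3  (ok)
  4383/38849*1/3 + 5706/38849*2/5 + 15484/38849*2/15 + 6693/38849*1/15 + 6583/38849*1/15 = 6693/38849 = pi_4  (ok)
  4383/38849*1/5 + 5706/38849*1/5 + 15484/38849*1/15 + 6693/38849*1/5 + 6583/38849*1/3 = 6583/38849 = pi_5  (ok)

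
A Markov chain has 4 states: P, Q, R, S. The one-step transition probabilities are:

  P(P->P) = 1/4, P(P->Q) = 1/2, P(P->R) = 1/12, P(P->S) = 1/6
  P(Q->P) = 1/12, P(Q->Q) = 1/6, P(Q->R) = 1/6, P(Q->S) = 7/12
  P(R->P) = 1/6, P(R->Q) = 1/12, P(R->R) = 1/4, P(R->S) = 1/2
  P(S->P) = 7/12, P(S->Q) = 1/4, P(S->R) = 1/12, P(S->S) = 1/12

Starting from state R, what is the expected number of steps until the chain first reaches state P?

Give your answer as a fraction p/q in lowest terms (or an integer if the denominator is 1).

Let h_i = expected steps to first reach P from state i.
Boundary: h_P = 0.
First-step equations for the other states:
  h_Q = 1 + 1/12*h_P + 1/6*h_Q + 1/6*h_R + 7/12*h_S
  h_R = 1 + 1/6*h_P + 1/12*h_Q + 1/4*h_R + 1/2*h_S
  h_S = 1 + 7/12*h_P + 1/4*h_Q + 1/12*h_R + 1/12*h_S

Substituting h_P = 0 and rearranging gives the linear system (I - Q) h = 1:
  [5/6, -1/6, -7/12] . (h_Q, h_R, h_S) = 1
  [-1/12, 3/4, -1/2] . (h_Q, h_R, h_S) = 1
  [-1/4, -1/12, 11/12] . (h_Q, h_R, h_S) = 1

Solving yields:
  h_Q = 591/169
  h_R = 555/169
  h_S = 396/169

Starting state is R, so the expected hitting time is h_R = 555/169.

Answer: 555/169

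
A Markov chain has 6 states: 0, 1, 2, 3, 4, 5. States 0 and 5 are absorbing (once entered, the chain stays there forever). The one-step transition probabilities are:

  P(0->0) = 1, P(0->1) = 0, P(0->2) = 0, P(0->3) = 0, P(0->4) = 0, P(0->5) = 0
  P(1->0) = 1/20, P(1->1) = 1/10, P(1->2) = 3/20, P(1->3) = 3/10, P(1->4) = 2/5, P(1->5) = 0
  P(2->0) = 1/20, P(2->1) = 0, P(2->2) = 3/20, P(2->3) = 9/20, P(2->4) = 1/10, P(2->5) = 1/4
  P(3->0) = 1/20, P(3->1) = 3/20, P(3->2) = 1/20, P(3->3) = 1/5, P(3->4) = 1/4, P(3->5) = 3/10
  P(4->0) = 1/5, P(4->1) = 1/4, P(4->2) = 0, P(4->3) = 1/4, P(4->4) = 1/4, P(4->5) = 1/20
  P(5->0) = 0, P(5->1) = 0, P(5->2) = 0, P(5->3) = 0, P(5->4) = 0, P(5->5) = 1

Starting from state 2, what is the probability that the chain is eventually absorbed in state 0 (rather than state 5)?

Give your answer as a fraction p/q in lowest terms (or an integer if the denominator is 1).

Let a_i = P(absorbed in 0 | start in state i).
Boundary conditions: a_0 = 1, a_5 = 0.
For each transient state i, a_i = sum_j P(i->j) * a_j:
  a_1 = 1/20*a_0 + 1/10*a_1 + 3/20*a_2 + 3/10*a_3 + 2/5*a_4 + 0*a_5
  a_2 = 1/20*a_0 + 0*a_1 + 3/20*a_2 + 9/20*a_3 + 1/10*a_4 + 1/4*a_5
  a_3 = 1/20*a_0 + 3/20*a_1 + 1/20*a_2 + 1/5*a_3 + 1/4*a_4 + 3/10*a_5
  a_4 = 1/5*a_0 + 1/4*a_1 + 0*a_2 + 1/4*a_3 + 1/4*a_4 + 1/20*a_5

Substituting a_0 = 1 and a_5 = 0, rearrange to (I - Q) a = r where r[i] = P(i -> 0):
  [9/10, -3/20, -3/10, -2/5] . (a_1, a_2, a_3, a_4) = 1/20
  [0, 17/20, -9/20, -1/10] . (a_1, a_2, a_3, a_4) = 1/20
  [-3/20, -1/20, 4/5, -1/4] . (a_1, a_2, a_3, a_4) = 1/20
  [-1/4, 0, -1/4, 3/4] . (a_1, a_2, a_3, a_4) = 1/5

Solving yields:
  a_1 = 9179/20480
  a_2 = 3021/10240
  a_3 = 843/2560
  a_4 = 10769/20480

Starting state is 2, so the absorption probability is a_2 = 3021/10240.

Answer: 3021/10240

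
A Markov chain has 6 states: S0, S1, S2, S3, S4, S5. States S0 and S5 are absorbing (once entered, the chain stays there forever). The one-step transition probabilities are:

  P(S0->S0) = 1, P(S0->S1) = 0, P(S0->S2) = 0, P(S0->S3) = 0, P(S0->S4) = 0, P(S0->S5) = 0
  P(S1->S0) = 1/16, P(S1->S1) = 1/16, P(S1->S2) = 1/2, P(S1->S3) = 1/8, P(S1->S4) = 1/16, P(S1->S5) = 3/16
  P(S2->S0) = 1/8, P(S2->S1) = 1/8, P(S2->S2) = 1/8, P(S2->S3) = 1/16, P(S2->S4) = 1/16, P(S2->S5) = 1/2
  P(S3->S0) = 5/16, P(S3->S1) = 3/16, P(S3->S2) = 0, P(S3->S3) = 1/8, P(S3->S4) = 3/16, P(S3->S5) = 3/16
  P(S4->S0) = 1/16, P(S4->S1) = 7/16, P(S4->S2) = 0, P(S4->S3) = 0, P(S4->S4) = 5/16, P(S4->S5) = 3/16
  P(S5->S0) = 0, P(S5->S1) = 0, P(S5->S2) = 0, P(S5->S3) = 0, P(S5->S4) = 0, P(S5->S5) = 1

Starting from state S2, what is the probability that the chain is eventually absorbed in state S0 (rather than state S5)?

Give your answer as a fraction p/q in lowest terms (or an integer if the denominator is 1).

Answer: 755/3222

Derivation:
Let a_i = P(absorbed in S0 | start in state i).
Boundary conditions: a_S0 = 1, a_S5 = 0.
For each transient state i, a_i = sum_j P(i->j) * a_j:
  a_S1 = 1/16*a_S0 + 1/16*a_S1 + 1/2*a_S2 + 1/8*a_S3 + 1/16*a_S4 + 3/16*a_S5
  a_S2 = 1/8*a_S0 + 1/8*a_S1 + 1/8*a_S2 + 1/16*a_S3 + 1/16*a_S4 + 1/2*a_S5
  a_S3 = 5/16*a_S0 + 3/16*a_S1 + 0*a_S2 + 1/8*a_S3 + 3/16*a_S4 + 3/16*a_S5
  a_S4 = 1/16*a_S0 + 7/16*a_S1 + 0*a_S2 + 0*a_S3 + 5/16*a_S4 + 3/16*a_S5

Substituting a_S0 = 1 and a_S5 = 0, rearrange to (I - Q) a = r where r[i] = P(i -> S0):
  [15/16, -1/2, -1/8, -1/16] . (a_S1, a_S2, a_S3, a_S4) = 1/16
  [-1/8, 7/8, -1/16, -1/16] . (a_S1, a_S2, a_S3, a_S4) = 1/8
  [-3/16, 0, 7/8, -3/16] . (a_S1, a_S2, a_S3, a_S4) = 5/16
  [-7/16, 0, 0, 11/16] . (a_S1, a_S2, a_S3, a_S4) = 1/16

Solving yields:
  a_S1 = 877/3222
  a_S2 = 755/3222
  a_S3 = 169/358
  a_S4 = 851/3222

Starting state is S2, so the absorption probability is a_S2 = 755/3222.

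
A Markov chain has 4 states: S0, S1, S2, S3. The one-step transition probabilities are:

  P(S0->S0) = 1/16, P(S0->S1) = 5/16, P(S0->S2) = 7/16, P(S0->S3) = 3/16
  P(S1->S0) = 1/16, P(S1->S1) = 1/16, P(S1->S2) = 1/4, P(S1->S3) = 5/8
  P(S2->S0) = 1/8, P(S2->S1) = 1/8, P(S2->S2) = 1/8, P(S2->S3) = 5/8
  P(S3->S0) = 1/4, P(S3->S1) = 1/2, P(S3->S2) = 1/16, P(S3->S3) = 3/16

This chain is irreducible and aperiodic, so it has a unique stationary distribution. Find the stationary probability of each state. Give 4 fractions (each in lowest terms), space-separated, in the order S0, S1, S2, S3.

The stationary distribution satisfies pi = pi * P, i.e.:
  pi_S0 = 1/16*pi_S0 + 1/16*pi_S1 + 1/8*pi_S2 + 1/4*pi_S3
  pi_S1 = 5/16*pi_S0 + 1/16*pi_S1 + 1/8*pi_S2 + 1/2*pi_S3
  pi_S2 = 7/16*pi_S0 + 1/4*pi_S1 + 1/8*pi_S2 + 1/16*pi_S3
  pi_S3 = 3/16*pi_S0 + 5/8*pi_S1 + 5/8*pi_S2 + 3/16*pi_S3
with normalization: pi_S0 + pi_S1 + pi_S2 + pi_S3 = 1.

Using the first 3 balance equations plus normalization, the linear system A*pi = b is:
  [-15/16, 1/16, 1/8, 1/4] . pi = 0
  [5/16, -15/16, 1/8, 1/2] . pi = 0
  [7/16, 1/4, -7/8, 1/16] . pi = 0
  [1, 1, 1, 1] . pi = 1

Solving yields:
  pi_S0 = 127/864
  pi_S1 = 9/32
  pi_S2 = 157/864
  pi_S3 = 337/864

Verification (pi * P):
  127/864*1/16 + 9/32*1/16 + 157/864*1/8 + 337/864*1/4 = 127/864 = pi_S0  (ok)
  127/864*5/16 + 9/32*1/16 + 157/864*1/8 + 337/864*1/2 = 9/32 = pi_S1  (ok)
  127/864*7/16 + 9/32*1/4 + 157/864*1/8 + 337/864*1/16 = 157/864 = pi_S2  (ok)
  127/864*3/16 + 9/32*5/8 + 157/864*5/8 + 337/864*3/16 = 337/864 = pi_S3  (ok)

Answer: 127/864 9/32 157/864 337/864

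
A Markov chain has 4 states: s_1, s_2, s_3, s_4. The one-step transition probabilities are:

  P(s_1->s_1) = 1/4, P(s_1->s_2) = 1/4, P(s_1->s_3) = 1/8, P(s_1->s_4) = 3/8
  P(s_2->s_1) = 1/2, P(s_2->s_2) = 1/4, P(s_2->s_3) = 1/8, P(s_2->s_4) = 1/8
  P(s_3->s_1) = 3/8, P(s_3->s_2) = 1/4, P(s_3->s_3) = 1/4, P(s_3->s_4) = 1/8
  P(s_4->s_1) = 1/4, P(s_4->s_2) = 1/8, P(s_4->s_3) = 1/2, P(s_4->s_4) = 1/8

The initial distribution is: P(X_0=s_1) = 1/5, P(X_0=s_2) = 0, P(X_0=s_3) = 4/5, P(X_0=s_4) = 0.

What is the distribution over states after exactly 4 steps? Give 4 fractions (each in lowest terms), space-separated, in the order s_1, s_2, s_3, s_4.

Answer: 3429/10240 2291/10240 149/640 267/1280

Derivation:
Propagating the distribution step by step (d_{t+1} = d_t * P):
d_0 = (s_1=1/5, s_2=0, s_3=4/5, s_4=0)
  d_1[s_1] = 1/5*1/4 + 0*1/2 + 4/5*3/8 + 0*1/4 = 7/20
  d_1[s_2] = 1/5*1/4 + 0*1/4 + 4/5*1/4 + 0*1/8 = 1/4
  d_1[s_3] = 1/5*1/8 + 0*1/8 + 4/5*1/4 + 0*1/2 = 9/40
  d_1[s_4] = 1/5*3/8 + 0*1/8 + 4/5*1/8 + 0*1/8 = 7/40
d_1 = (s_1=7/20, s_2=1/4, s_3=9/40, s_4=7/40)
  d_2[s_1] = 7/20*1/4 + 1/4*1/2 + 9/40*3/8 + 7/40*1/4 = 109/320
  d_2[s_2] = 7/20*1/4 + 1/4*1/4 + 9/40*1/4 + 7/40*1/8 = 73/320
  d_2[s_3] = 7/20*1/8 + 1/4*1/8 + 9/40*1/4 + 7/40*1/2 = 7/32
  d_2[s_4] = 7/20*3/8 + 1/4*1/8 + 9/40*1/8 + 7/40*1/8 = 17/80
d_2 = (s_1=109/320, s_2=73/320, s_3=7/32, s_4=17/80)
  d_3[s_1] = 109/320*1/4 + 73/320*1/2 + 7/32*3/8 + 17/80*1/4 = 107/320
  d_3[s_2] = 109/320*1/4 + 73/320*1/4 + 7/32*1/4 + 17/80*1/8 = 143/640
  d_3[s_3] = 109/320*1/8 + 73/320*1/8 + 7/32*1/4 + 17/80*1/2 = 297/1280
  d_3[s_4] = 109/320*3/8 + 73/320*1/8 + 7/32*1/8 + 17/80*1/8 = 269/1280
d_3 = (s_1=107/320, s_2=143/640, s_3=297/1280, s_4=269/1280)
  d_4[s_1] = 107/320*1/4 + 143/640*1/2 + 297/1280*3/8 + 269/1280*1/4 = 3429/10240
  d_4[s_2] = 107/320*1/4 + 143/640*1/4 + 297/1280*1/4 + 269/1280*1/8 = 2291/10240
  d_4[s_3] = 107/320*1/8 + 143/640*1/8 + 297/1280*1/4 + 269/1280*1/2 = 149/640
  d_4[s_4] = 107/320*3/8 + 143/640*1/8 + 297/1280*1/8 + 269/1280*1/8 = 267/1280
d_4 = (s_1=3429/10240, s_2=2291/10240, s_3=149/640, s_4=267/1280)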